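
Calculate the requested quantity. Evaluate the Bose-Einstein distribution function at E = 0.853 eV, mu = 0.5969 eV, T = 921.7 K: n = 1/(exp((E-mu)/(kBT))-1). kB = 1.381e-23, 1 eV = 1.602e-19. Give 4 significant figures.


Step 1: (E - mu) = 0.2561 eV
Step 2: x = (E-mu)*eV/(kB*T) = 0.2561*1.602e-19/(1.381e-23*921.7) = 3.223
Step 3: exp(x) = 25.11
Step 4: n = 1/(exp(x)-1) = 0.04148

0.04148


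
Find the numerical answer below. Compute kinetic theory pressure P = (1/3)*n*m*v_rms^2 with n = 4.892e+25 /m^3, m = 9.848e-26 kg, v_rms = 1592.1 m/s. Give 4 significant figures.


Step 1: v_rms^2 = 1592.1^2 = 2.535e+06
Step 2: n*m = 4.892e+25*9.848e-26 = 4.818
Step 3: P = (1/3)*4.818*2.535e+06 = 4.071e+06 Pa

4.071e+06


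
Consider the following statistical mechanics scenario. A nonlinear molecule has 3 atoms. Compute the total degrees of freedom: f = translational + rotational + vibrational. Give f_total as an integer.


Step 1: Translational DOF = 3
Step 2: Rotational DOF (nonlinear) = 3
Step 3: Vibrational DOF = 3*3 - 6 = 3
Step 4: Total = 3 + 3 + 3 = 9

9


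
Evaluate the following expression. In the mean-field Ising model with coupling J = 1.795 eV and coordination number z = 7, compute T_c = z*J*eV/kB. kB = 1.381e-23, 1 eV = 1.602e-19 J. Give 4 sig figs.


Step 1: z*J = 7*1.795 = 12.56 eV
Step 2: Convert to Joules: 12.56*1.602e-19 = 2.013e-18 J
Step 3: T_c = 2.013e-18 / 1.381e-23 = 1.458e+05 K

1.458e+05


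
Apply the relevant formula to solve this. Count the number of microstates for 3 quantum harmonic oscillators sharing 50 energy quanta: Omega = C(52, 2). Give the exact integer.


Step 1: Use binomial coefficient C(52, 2)
Step 2: Numerator = 52! / 50!
Step 3: Denominator = 2!
Step 4: Omega = 1326

1326


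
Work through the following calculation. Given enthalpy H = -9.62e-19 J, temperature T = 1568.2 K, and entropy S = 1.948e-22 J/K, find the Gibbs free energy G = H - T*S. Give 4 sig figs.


Step 1: T*S = 1568.2 * 1.948e-22 = 3.055e-19 J
Step 2: G = H - T*S = -9.62e-19 - 3.055e-19
Step 3: G = -1.267e-18 J

-1.267e-18


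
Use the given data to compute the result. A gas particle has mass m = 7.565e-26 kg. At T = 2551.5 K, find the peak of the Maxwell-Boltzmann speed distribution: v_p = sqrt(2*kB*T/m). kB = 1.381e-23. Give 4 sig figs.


Step 1: Numerator = 2*kB*T = 2*1.381e-23*2551.5 = 7.047e-20
Step 2: Ratio = 7.047e-20 / 7.565e-26 = 9.316e+05
Step 3: v_p = sqrt(9.316e+05) = 965.2 m/s

965.2


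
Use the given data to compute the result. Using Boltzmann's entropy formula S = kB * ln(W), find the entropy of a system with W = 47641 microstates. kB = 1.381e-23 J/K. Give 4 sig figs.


Step 1: ln(W) = ln(47641) = 10.77
Step 2: S = kB * ln(W) = 1.381e-23 * 10.77
Step 3: S = 1.488e-22 J/K

1.488e-22


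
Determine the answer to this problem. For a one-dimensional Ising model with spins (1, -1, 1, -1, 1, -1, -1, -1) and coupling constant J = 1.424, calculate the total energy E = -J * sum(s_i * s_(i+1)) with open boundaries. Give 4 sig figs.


Step 1: Nearest-neighbor products: -1, -1, -1, -1, -1, 1, 1
Step 2: Sum of products = -3
Step 3: E = -1.424 * -3 = 4.272

4.272


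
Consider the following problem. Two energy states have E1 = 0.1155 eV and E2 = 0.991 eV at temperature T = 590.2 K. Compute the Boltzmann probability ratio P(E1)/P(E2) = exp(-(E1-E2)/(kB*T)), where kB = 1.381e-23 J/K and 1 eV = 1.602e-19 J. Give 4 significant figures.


Step 1: Compute energy difference dE = E1 - E2 = 0.1155 - 0.991 = -0.8755 eV
Step 2: Convert to Joules: dE_J = -0.8755 * 1.602e-19 = -1.403e-19 J
Step 3: Compute exponent = -dE_J / (kB * T) = -(-1.403e-19) / (1.381e-23 * 590.2) = 17.21
Step 4: P(E1)/P(E2) = exp(17.21) = 2.973e+07

2.973e+07


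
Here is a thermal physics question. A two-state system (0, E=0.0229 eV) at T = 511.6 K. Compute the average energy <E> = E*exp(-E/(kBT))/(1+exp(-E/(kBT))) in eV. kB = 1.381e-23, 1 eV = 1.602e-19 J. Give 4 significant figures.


Step 1: beta*E = 0.0229*1.602e-19/(1.381e-23*511.6) = 0.5192
Step 2: exp(-beta*E) = 0.595
Step 3: <E> = 0.0229*0.595/(1+0.595) = 0.008542 eV

0.008542


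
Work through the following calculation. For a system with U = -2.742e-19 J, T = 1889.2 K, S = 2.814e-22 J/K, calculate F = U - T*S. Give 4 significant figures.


Step 1: T*S = 1889.2 * 2.814e-22 = 5.316e-19 J
Step 2: F = U - T*S = -2.742e-19 - 5.316e-19
Step 3: F = -8.058e-19 J

-8.058e-19


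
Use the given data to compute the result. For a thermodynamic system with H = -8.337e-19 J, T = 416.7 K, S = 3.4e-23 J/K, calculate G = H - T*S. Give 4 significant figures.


Step 1: T*S = 416.7 * 3.4e-23 = 1.417e-20 J
Step 2: G = H - T*S = -8.337e-19 - 1.417e-20
Step 3: G = -8.479e-19 J

-8.479e-19


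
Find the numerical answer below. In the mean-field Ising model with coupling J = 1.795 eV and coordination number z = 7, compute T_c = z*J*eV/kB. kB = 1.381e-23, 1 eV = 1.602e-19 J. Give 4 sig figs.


Step 1: z*J = 7*1.795 = 12.56 eV
Step 2: Convert to Joules: 12.56*1.602e-19 = 2.013e-18 J
Step 3: T_c = 2.013e-18 / 1.381e-23 = 1.458e+05 K

1.458e+05


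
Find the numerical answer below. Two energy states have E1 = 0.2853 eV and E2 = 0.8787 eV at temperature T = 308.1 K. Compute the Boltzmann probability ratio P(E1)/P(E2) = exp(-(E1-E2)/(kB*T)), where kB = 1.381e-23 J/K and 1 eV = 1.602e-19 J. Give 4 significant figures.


Step 1: Compute energy difference dE = E1 - E2 = 0.2853 - 0.8787 = -0.5934 eV
Step 2: Convert to Joules: dE_J = -0.5934 * 1.602e-19 = -9.506e-20 J
Step 3: Compute exponent = -dE_J / (kB * T) = -(-9.506e-20) / (1.381e-23 * 308.1) = 22.34
Step 4: P(E1)/P(E2) = exp(22.34) = 5.047e+09

5.047e+09


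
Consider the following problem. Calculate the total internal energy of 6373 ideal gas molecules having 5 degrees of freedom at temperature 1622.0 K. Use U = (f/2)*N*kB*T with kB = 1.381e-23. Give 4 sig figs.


Step 1: f/2 = 5/2 = 2.5
Step 2: N*kB*T = 6373*1.381e-23*1622.0 = 1.428e-16
Step 3: U = 2.5 * 1.428e-16 = 3.569e-16 J

3.569e-16


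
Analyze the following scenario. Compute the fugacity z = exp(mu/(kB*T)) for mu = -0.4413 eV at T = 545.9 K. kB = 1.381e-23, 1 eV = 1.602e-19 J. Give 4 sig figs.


Step 1: Convert mu to Joules: -0.4413*1.602e-19 = -7.07e-20 J
Step 2: kB*T = 1.381e-23*545.9 = 7.539e-21 J
Step 3: mu/(kB*T) = -9.378
Step 4: z = exp(-9.378) = 8.46e-05

8.46e-05


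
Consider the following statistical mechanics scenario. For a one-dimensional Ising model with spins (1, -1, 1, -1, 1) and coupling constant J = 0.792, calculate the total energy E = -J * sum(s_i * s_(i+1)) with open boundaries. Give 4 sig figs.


Step 1: Nearest-neighbor products: -1, -1, -1, -1
Step 2: Sum of products = -4
Step 3: E = -0.792 * -4 = 3.168

3.168


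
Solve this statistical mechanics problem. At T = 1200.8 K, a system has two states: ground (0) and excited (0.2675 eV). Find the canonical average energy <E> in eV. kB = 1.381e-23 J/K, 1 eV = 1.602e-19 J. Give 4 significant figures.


Step 1: beta*E = 0.2675*1.602e-19/(1.381e-23*1200.8) = 2.584
Step 2: exp(-beta*E) = 0.07546
Step 3: <E> = 0.2675*0.07546/(1+0.07546) = 0.01877 eV

0.01877


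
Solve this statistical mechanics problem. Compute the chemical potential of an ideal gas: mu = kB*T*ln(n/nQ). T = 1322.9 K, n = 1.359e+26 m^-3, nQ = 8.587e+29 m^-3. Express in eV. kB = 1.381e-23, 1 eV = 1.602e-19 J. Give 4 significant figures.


Step 1: n/nQ = 1.359e+26/8.587e+29 = 0.0001583
Step 2: ln(n/nQ) = -8.751
Step 3: mu = kB*T*ln(n/nQ) = 1.827e-20*-8.751 = -1.599e-19 J
Step 4: Convert to eV: -1.599e-19/1.602e-19 = -0.998 eV

-0.998


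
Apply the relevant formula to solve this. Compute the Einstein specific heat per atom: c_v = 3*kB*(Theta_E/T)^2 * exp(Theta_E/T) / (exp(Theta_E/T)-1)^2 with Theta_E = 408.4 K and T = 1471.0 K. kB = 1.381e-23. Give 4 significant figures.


Step 1: x = Theta_E/T = 408.4/1471.0 = 0.2776
Step 2: x^2 = 0.07708
Step 3: exp(x) = 1.32
Step 4: c_v = 3*1.381e-23*0.07708*1.32/(1.32-1)^2 = 4.116e-23

4.116e-23


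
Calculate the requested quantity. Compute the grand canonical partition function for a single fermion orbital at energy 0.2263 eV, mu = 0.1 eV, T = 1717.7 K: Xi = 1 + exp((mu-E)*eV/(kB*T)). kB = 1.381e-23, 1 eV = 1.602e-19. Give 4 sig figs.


Step 1: (mu - E) = 0.1 - 0.2263 = -0.1263 eV
Step 2: x = (mu-E)*eV/(kB*T) = -0.1263*1.602e-19/(1.381e-23*1717.7) = -0.853
Step 3: exp(x) = 0.4262
Step 4: Xi = 1 + 0.4262 = 1.426

1.426


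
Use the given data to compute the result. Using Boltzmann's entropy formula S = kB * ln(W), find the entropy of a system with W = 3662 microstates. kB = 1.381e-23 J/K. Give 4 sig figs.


Step 1: ln(W) = ln(3662) = 8.206
Step 2: S = kB * ln(W) = 1.381e-23 * 8.206
Step 3: S = 1.133e-22 J/K

1.133e-22


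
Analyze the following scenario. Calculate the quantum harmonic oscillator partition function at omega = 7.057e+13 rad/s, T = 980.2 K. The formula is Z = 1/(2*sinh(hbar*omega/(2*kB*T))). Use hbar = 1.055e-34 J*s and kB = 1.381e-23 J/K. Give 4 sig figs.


Step 1: Compute x = hbar*omega/(kB*T) = 1.055e-34*7.057e+13/(1.381e-23*980.2) = 0.55
Step 2: x/2 = 0.275
Step 3: sinh(x/2) = 0.2785
Step 4: Z = 1/(2*0.2785) = 1.795

1.795


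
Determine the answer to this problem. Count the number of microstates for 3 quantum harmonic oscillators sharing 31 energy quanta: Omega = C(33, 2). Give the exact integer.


Step 1: Use binomial coefficient C(33, 2)
Step 2: Numerator = 33! / 31!
Step 3: Denominator = 2!
Step 4: Omega = 528

528


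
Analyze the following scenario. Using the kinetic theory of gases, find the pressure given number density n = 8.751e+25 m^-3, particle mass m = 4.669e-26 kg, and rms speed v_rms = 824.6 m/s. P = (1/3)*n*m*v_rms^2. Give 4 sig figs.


Step 1: v_rms^2 = 824.6^2 = 6.8e+05
Step 2: n*m = 8.751e+25*4.669e-26 = 4.086
Step 3: P = (1/3)*4.086*6.8e+05 = 9.261e+05 Pa

9.261e+05


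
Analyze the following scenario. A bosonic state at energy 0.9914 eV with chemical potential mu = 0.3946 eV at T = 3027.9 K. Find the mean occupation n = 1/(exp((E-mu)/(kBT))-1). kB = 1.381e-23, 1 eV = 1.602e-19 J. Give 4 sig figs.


Step 1: (E - mu) = 0.5968 eV
Step 2: x = (E-mu)*eV/(kB*T) = 0.5968*1.602e-19/(1.381e-23*3027.9) = 2.286
Step 3: exp(x) = 9.84
Step 4: n = 1/(exp(x)-1) = 0.1131

0.1131


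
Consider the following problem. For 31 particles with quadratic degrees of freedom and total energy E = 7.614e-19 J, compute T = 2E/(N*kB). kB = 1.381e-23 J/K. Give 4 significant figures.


Step 1: Numerator = 2*E = 2*7.614e-19 = 1.523e-18 J
Step 2: Denominator = N*kB = 31*1.381e-23 = 4.281e-22
Step 3: T = 1.523e-18 / 4.281e-22 = 3557 K

3557


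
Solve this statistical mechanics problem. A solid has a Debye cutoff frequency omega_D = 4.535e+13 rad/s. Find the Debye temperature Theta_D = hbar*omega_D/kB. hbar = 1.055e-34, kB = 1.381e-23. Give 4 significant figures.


Step 1: hbar*omega_D = 1.055e-34 * 4.535e+13 = 4.784e-21 J
Step 2: Theta_D = 4.784e-21 / 1.381e-23
Step 3: Theta_D = 346.4 K

346.4


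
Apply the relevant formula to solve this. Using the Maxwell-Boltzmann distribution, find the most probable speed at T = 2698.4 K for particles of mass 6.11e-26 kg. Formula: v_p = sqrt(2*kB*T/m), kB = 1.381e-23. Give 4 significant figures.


Step 1: Numerator = 2*kB*T = 2*1.381e-23*2698.4 = 7.453e-20
Step 2: Ratio = 7.453e-20 / 6.11e-26 = 1.22e+06
Step 3: v_p = sqrt(1.22e+06) = 1104 m/s

1104


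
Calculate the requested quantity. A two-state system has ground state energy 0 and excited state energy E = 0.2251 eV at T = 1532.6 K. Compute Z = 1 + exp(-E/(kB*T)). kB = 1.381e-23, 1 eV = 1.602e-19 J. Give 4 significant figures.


Step 1: Compute beta*E = E*eV/(kB*T) = 0.2251*1.602e-19/(1.381e-23*1532.6) = 1.704
Step 2: exp(-beta*E) = exp(-1.704) = 0.182
Step 3: Z = 1 + 0.182 = 1.182

1.182


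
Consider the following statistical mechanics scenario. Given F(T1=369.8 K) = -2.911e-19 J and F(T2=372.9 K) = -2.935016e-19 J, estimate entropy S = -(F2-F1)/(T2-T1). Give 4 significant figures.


Step 1: dF = F2 - F1 = -2.935016e-19 - (-2.911e-19) = -2.4016e-21 J
Step 2: dT = T2 - T1 = 372.9 - 369.8 = 3.1 K
Step 3: S = -dF/dT = -(-2.4016e-21)/3.1 = 7.747e-22 J/K

7.747e-22


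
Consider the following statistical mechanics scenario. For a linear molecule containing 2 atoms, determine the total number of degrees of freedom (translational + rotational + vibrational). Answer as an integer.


Step 1: Translational DOF = 3
Step 2: Rotational DOF (linear) = 2
Step 3: Vibrational DOF = 3*2 - 5 = 1
Step 4: Total = 3 + 2 + 1 = 6

6


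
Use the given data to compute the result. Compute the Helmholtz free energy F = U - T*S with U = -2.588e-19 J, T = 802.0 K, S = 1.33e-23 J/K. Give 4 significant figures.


Step 1: T*S = 802.0 * 1.33e-23 = 1.067e-20 J
Step 2: F = U - T*S = -2.588e-19 - 1.067e-20
Step 3: F = -2.695e-19 J

-2.695e-19


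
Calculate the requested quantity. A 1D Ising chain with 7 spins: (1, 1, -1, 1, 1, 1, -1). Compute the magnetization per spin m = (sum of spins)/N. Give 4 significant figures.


Step 1: Count up spins (+1): 5, down spins (-1): 2
Step 2: Total magnetization M = 5 - 2 = 3
Step 3: m = M/N = 3/7 = 0.4286

0.4286


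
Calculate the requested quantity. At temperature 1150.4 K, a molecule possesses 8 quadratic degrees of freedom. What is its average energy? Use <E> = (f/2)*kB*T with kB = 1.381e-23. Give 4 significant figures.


Step 1: f/2 = 8/2 = 4
Step 2: kB*T = 1.381e-23 * 1150.4 = 1.589e-20
Step 3: <E> = 4 * 1.589e-20 = 6.355e-20 J

6.355e-20


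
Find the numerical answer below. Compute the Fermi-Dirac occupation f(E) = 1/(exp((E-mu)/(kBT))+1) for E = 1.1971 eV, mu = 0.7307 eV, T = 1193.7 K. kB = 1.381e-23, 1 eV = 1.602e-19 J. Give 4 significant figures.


Step 1: (E - mu) = 1.1971 - 0.7307 = 0.4664 eV
Step 2: Convert: (E-mu)*eV = 7.472e-20 J
Step 3: x = (E-mu)*eV/(kB*T) = 4.532
Step 4: f = 1/(exp(4.532)+1) = 0.01064

0.01064


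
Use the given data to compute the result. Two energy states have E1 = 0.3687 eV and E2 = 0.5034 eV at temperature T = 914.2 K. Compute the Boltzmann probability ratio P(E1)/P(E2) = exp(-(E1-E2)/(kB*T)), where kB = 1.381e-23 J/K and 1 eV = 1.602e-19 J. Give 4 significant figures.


Step 1: Compute energy difference dE = E1 - E2 = 0.3687 - 0.5034 = -0.1347 eV
Step 2: Convert to Joules: dE_J = -0.1347 * 1.602e-19 = -2.158e-20 J
Step 3: Compute exponent = -dE_J / (kB * T) = -(-2.158e-20) / (1.381e-23 * 914.2) = 1.709
Step 4: P(E1)/P(E2) = exp(1.709) = 5.525

5.525


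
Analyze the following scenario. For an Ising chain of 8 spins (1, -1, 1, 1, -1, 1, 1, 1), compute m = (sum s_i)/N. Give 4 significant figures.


Step 1: Count up spins (+1): 6, down spins (-1): 2
Step 2: Total magnetization M = 6 - 2 = 4
Step 3: m = M/N = 4/8 = 0.5

0.5


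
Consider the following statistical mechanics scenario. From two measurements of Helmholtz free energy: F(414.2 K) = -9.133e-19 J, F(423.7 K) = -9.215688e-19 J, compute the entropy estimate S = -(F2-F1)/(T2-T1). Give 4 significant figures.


Step 1: dF = F2 - F1 = -9.215688e-19 - (-9.133e-19) = -8.2688e-21 J
Step 2: dT = T2 - T1 = 423.7 - 414.2 = 9.5 K
Step 3: S = -dF/dT = -(-8.2688e-21)/9.5 = 8.704e-22 J/K

8.704e-22


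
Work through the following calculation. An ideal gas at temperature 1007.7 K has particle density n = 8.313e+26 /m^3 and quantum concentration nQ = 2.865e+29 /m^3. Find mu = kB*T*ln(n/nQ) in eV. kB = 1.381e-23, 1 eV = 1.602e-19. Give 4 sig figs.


Step 1: n/nQ = 8.313e+26/2.865e+29 = 0.002902
Step 2: ln(n/nQ) = -5.843
Step 3: mu = kB*T*ln(n/nQ) = 1.392e-20*-5.843 = -8.131e-20 J
Step 4: Convert to eV: -8.131e-20/1.602e-19 = -0.5075 eV

-0.5075


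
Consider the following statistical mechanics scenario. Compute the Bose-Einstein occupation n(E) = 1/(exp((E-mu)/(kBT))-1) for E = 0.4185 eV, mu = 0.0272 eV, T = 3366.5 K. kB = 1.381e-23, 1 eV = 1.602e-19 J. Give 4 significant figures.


Step 1: (E - mu) = 0.3913 eV
Step 2: x = (E-mu)*eV/(kB*T) = 0.3913*1.602e-19/(1.381e-23*3366.5) = 1.348
Step 3: exp(x) = 3.851
Step 4: n = 1/(exp(x)-1) = 0.3507

0.3507


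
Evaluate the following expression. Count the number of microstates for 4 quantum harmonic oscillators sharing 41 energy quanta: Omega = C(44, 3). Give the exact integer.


Step 1: Use binomial coefficient C(44, 3)
Step 2: Numerator = 44! / 41!
Step 3: Denominator = 3!
Step 4: Omega = 13244

13244


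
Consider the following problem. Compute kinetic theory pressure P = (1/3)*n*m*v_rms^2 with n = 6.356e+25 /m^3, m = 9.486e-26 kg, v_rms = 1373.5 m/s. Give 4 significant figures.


Step 1: v_rms^2 = 1373.5^2 = 1.887e+06
Step 2: n*m = 6.356e+25*9.486e-26 = 6.029
Step 3: P = (1/3)*6.029*1.887e+06 = 3.791e+06 Pa

3.791e+06


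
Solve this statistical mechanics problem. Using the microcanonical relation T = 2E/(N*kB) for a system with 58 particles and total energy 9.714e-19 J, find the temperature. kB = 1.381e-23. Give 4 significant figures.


Step 1: Numerator = 2*E = 2*9.714e-19 = 1.943e-18 J
Step 2: Denominator = N*kB = 58*1.381e-23 = 8.01e-22
Step 3: T = 1.943e-18 / 8.01e-22 = 2426 K

2426


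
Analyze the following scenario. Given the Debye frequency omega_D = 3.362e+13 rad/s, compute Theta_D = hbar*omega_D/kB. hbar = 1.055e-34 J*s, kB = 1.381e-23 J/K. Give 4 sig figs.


Step 1: hbar*omega_D = 1.055e-34 * 3.362e+13 = 3.547e-21 J
Step 2: Theta_D = 3.547e-21 / 1.381e-23
Step 3: Theta_D = 256.8 K

256.8


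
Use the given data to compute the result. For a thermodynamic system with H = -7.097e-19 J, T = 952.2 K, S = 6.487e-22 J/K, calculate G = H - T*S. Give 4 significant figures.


Step 1: T*S = 952.2 * 6.487e-22 = 6.177e-19 J
Step 2: G = H - T*S = -7.097e-19 - 6.177e-19
Step 3: G = -1.327e-18 J

-1.327e-18


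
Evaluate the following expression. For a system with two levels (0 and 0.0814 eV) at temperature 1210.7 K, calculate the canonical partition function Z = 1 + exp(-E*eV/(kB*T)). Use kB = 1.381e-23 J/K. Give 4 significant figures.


Step 1: Compute beta*E = E*eV/(kB*T) = 0.0814*1.602e-19/(1.381e-23*1210.7) = 0.7799
Step 2: exp(-beta*E) = exp(-0.7799) = 0.4584
Step 3: Z = 1 + 0.4584 = 1.458

1.458


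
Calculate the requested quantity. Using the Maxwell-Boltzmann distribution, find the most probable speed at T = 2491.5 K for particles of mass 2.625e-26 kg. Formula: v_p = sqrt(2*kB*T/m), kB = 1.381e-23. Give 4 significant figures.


Step 1: Numerator = 2*kB*T = 2*1.381e-23*2491.5 = 6.882e-20
Step 2: Ratio = 6.882e-20 / 2.625e-26 = 2.622e+06
Step 3: v_p = sqrt(2.622e+06) = 1619 m/s

1619


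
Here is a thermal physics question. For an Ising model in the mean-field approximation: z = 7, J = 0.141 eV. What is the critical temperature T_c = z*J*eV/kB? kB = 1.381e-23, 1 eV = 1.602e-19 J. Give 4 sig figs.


Step 1: z*J = 7*0.141 = 0.987 eV
Step 2: Convert to Joules: 0.987*1.602e-19 = 1.581e-19 J
Step 3: T_c = 1.581e-19 / 1.381e-23 = 1.145e+04 K

1.145e+04


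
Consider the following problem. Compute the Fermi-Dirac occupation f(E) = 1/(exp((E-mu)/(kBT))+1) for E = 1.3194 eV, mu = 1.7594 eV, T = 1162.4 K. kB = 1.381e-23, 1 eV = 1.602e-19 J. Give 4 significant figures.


Step 1: (E - mu) = 1.3194 - 1.7594 = -0.44 eV
Step 2: Convert: (E-mu)*eV = -7.049e-20 J
Step 3: x = (E-mu)*eV/(kB*T) = -4.391
Step 4: f = 1/(exp(-4.391)+1) = 0.9878

0.9878


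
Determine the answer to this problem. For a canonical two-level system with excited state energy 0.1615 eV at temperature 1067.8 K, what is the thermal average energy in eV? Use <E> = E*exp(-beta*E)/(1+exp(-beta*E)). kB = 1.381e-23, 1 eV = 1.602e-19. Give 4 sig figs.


Step 1: beta*E = 0.1615*1.602e-19/(1.381e-23*1067.8) = 1.754
Step 2: exp(-beta*E) = 0.173
Step 3: <E> = 0.1615*0.173/(1+0.173) = 0.02382 eV

0.02382


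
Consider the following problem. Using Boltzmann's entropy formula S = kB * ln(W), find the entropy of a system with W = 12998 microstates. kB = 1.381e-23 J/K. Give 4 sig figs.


Step 1: ln(W) = ln(12998) = 9.473
Step 2: S = kB * ln(W) = 1.381e-23 * 9.473
Step 3: S = 1.308e-22 J/K

1.308e-22


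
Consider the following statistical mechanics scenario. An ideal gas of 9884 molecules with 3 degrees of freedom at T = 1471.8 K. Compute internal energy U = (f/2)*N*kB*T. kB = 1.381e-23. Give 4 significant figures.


Step 1: f/2 = 3/2 = 1.5
Step 2: N*kB*T = 9884*1.381e-23*1471.8 = 2.009e-16
Step 3: U = 1.5 * 2.009e-16 = 3.013e-16 J

3.013e-16


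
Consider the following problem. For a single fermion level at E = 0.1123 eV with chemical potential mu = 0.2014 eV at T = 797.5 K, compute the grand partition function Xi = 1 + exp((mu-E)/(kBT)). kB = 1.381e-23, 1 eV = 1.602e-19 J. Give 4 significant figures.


Step 1: (mu - E) = 0.2014 - 0.1123 = 0.0891 eV
Step 2: x = (mu-E)*eV/(kB*T) = 0.0891*1.602e-19/(1.381e-23*797.5) = 1.296
Step 3: exp(x) = 3.655
Step 4: Xi = 1 + 3.655 = 4.655

4.655


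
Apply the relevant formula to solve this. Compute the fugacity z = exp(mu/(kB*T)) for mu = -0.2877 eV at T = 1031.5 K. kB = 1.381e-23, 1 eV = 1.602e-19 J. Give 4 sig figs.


Step 1: Convert mu to Joules: -0.2877*1.602e-19 = -4.609e-20 J
Step 2: kB*T = 1.381e-23*1031.5 = 1.425e-20 J
Step 3: mu/(kB*T) = -3.235
Step 4: z = exp(-3.235) = 0.03934

0.03934


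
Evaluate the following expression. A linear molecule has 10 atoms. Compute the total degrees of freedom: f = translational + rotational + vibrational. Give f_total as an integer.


Step 1: Translational DOF = 3
Step 2: Rotational DOF (linear) = 2
Step 3: Vibrational DOF = 3*10 - 5 = 25
Step 4: Total = 3 + 2 + 25 = 30

30


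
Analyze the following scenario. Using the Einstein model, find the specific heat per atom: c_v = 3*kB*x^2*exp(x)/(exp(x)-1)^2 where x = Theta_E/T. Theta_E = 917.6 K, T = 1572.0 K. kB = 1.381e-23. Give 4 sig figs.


Step 1: x = Theta_E/T = 917.6/1572.0 = 0.5837
Step 2: x^2 = 0.3407
Step 3: exp(x) = 1.793
Step 4: c_v = 3*1.381e-23*0.3407*1.793/(1.793-1)^2 = 4.027e-23

4.027e-23


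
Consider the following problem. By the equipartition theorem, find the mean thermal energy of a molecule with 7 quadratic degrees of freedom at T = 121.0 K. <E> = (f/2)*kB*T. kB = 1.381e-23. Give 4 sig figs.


Step 1: f/2 = 7/2 = 3.5
Step 2: kB*T = 1.381e-23 * 121.0 = 1.671e-21
Step 3: <E> = 3.5 * 1.671e-21 = 5.849e-21 J

5.849e-21


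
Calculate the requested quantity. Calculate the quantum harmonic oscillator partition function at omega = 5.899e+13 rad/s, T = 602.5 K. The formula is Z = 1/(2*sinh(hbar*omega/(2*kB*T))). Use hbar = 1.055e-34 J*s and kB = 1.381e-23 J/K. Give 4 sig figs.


Step 1: Compute x = hbar*omega/(kB*T) = 1.055e-34*5.899e+13/(1.381e-23*602.5) = 0.748
Step 2: x/2 = 0.374
Step 3: sinh(x/2) = 0.3828
Step 4: Z = 1/(2*0.3828) = 1.306

1.306


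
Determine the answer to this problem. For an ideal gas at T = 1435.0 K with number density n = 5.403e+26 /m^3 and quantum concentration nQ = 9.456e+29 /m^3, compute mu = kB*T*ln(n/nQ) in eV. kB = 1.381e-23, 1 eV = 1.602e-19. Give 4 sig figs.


Step 1: n/nQ = 5.403e+26/9.456e+29 = 0.0005714
Step 2: ln(n/nQ) = -7.467
Step 3: mu = kB*T*ln(n/nQ) = 1.982e-20*-7.467 = -1.48e-19 J
Step 4: Convert to eV: -1.48e-19/1.602e-19 = -0.9238 eV

-0.9238


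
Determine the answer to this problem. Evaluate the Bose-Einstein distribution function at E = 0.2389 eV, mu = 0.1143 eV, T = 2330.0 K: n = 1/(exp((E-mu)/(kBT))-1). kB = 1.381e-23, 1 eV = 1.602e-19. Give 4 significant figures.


Step 1: (E - mu) = 0.1246 eV
Step 2: x = (E-mu)*eV/(kB*T) = 0.1246*1.602e-19/(1.381e-23*2330.0) = 0.6203
Step 3: exp(x) = 1.86
Step 4: n = 1/(exp(x)-1) = 1.163

1.163


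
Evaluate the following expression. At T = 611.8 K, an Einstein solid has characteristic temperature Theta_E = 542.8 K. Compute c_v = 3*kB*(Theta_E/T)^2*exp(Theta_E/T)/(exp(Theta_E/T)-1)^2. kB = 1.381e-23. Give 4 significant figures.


Step 1: x = Theta_E/T = 542.8/611.8 = 0.8872
Step 2: x^2 = 0.7872
Step 3: exp(x) = 2.428
Step 4: c_v = 3*1.381e-23*0.7872*2.428/(2.428-1)^2 = 3.882e-23

3.882e-23


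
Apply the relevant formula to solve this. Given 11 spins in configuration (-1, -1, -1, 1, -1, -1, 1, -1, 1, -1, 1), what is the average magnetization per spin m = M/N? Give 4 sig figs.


Step 1: Count up spins (+1): 4, down spins (-1): 7
Step 2: Total magnetization M = 4 - 7 = -3
Step 3: m = M/N = -3/11 = -0.2727

-0.2727


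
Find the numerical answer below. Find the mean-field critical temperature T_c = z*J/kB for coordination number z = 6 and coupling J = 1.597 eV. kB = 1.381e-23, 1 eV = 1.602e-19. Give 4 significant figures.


Step 1: z*J = 6*1.597 = 9.582 eV
Step 2: Convert to Joules: 9.582*1.602e-19 = 1.535e-18 J
Step 3: T_c = 1.535e-18 / 1.381e-23 = 1.112e+05 K

1.112e+05


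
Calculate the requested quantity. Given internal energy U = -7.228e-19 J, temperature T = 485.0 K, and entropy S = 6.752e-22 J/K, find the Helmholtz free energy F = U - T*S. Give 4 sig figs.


Step 1: T*S = 485.0 * 6.752e-22 = 3.275e-19 J
Step 2: F = U - T*S = -7.228e-19 - 3.275e-19
Step 3: F = -1.05e-18 J

-1.05e-18


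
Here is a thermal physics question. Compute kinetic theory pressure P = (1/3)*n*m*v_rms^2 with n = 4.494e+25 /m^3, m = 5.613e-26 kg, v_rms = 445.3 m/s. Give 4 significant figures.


Step 1: v_rms^2 = 445.3^2 = 1.983e+05
Step 2: n*m = 4.494e+25*5.613e-26 = 2.522
Step 3: P = (1/3)*2.522*1.983e+05 = 1.667e+05 Pa

1.667e+05


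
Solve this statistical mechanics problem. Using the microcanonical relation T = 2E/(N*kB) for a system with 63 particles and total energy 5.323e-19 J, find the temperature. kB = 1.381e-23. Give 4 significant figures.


Step 1: Numerator = 2*E = 2*5.323e-19 = 1.065e-18 J
Step 2: Denominator = N*kB = 63*1.381e-23 = 8.7e-22
Step 3: T = 1.065e-18 / 8.7e-22 = 1224 K

1224


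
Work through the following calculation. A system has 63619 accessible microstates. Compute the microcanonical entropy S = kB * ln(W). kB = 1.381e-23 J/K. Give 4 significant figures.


Step 1: ln(W) = ln(63619) = 11.06
Step 2: S = kB * ln(W) = 1.381e-23 * 11.06
Step 3: S = 1.527e-22 J/K

1.527e-22


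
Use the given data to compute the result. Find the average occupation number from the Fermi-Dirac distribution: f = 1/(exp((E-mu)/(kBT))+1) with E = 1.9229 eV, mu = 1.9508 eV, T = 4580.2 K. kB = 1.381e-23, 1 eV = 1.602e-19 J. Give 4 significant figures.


Step 1: (E - mu) = 1.9229 - 1.9508 = -0.0279 eV
Step 2: Convert: (E-mu)*eV = -4.47e-21 J
Step 3: x = (E-mu)*eV/(kB*T) = -0.07066
Step 4: f = 1/(exp(-0.07066)+1) = 0.5177

0.5177


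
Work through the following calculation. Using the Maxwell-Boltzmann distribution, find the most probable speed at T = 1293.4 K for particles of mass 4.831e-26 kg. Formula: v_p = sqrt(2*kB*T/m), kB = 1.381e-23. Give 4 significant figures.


Step 1: Numerator = 2*kB*T = 2*1.381e-23*1293.4 = 3.572e-20
Step 2: Ratio = 3.572e-20 / 4.831e-26 = 7.395e+05
Step 3: v_p = sqrt(7.395e+05) = 859.9 m/s

859.9


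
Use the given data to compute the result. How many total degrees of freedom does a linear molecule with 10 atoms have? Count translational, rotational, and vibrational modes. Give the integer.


Step 1: Translational DOF = 3
Step 2: Rotational DOF (linear) = 2
Step 3: Vibrational DOF = 3*10 - 5 = 25
Step 4: Total = 3 + 2 + 25 = 30

30


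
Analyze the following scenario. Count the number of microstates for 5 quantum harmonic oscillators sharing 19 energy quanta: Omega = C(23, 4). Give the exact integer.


Step 1: Use binomial coefficient C(23, 4)
Step 2: Numerator = 23! / 19!
Step 3: Denominator = 4!
Step 4: Omega = 8855

8855


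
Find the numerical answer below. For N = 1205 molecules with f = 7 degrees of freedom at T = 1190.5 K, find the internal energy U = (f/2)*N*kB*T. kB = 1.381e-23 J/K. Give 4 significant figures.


Step 1: f/2 = 7/2 = 3.5
Step 2: N*kB*T = 1205*1.381e-23*1190.5 = 1.981e-17
Step 3: U = 3.5 * 1.981e-17 = 6.934e-17 J

6.934e-17


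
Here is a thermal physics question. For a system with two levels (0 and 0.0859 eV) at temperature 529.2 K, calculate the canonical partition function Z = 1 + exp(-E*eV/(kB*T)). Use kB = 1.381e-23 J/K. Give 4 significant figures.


Step 1: Compute beta*E = E*eV/(kB*T) = 0.0859*1.602e-19/(1.381e-23*529.2) = 1.883
Step 2: exp(-beta*E) = exp(-1.883) = 0.1521
Step 3: Z = 1 + 0.1521 = 1.152

1.152


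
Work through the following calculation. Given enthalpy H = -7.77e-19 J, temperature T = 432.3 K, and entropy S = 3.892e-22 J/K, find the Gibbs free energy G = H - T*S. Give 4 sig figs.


Step 1: T*S = 432.3 * 3.892e-22 = 1.683e-19 J
Step 2: G = H - T*S = -7.77e-19 - 1.683e-19
Step 3: G = -9.453e-19 J

-9.453e-19


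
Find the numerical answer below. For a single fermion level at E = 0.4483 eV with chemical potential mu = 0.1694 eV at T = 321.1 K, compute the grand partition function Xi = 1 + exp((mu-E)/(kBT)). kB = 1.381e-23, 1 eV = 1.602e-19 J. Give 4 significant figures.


Step 1: (mu - E) = 0.1694 - 0.4483 = -0.2789 eV
Step 2: x = (mu-E)*eV/(kB*T) = -0.2789*1.602e-19/(1.381e-23*321.1) = -10.08
Step 3: exp(x) = 4.209e-05
Step 4: Xi = 1 + 4.209e-05 = 1

1


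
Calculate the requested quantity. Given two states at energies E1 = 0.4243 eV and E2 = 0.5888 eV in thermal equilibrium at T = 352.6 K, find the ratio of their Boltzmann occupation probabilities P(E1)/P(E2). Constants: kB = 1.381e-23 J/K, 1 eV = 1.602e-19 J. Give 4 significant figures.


Step 1: Compute energy difference dE = E1 - E2 = 0.4243 - 0.5888 = -0.1645 eV
Step 2: Convert to Joules: dE_J = -0.1645 * 1.602e-19 = -2.635e-20 J
Step 3: Compute exponent = -dE_J / (kB * T) = -(-2.635e-20) / (1.381e-23 * 352.6) = 5.412
Step 4: P(E1)/P(E2) = exp(5.412) = 224.1

224.1


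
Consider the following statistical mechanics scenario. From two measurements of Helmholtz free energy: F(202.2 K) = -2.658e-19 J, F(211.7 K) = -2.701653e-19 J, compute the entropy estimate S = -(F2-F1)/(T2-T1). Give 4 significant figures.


Step 1: dF = F2 - F1 = -2.701653e-19 - (-2.658e-19) = -4.3653e-21 J
Step 2: dT = T2 - T1 = 211.7 - 202.2 = 9.5 K
Step 3: S = -dF/dT = -(-4.3653e-21)/9.5 = 4.595e-22 J/K

4.595e-22


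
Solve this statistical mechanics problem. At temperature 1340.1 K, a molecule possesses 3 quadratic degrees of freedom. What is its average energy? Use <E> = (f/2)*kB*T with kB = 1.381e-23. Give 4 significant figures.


Step 1: f/2 = 3/2 = 1.5
Step 2: kB*T = 1.381e-23 * 1340.1 = 1.851e-20
Step 3: <E> = 1.5 * 1.851e-20 = 2.776e-20 J

2.776e-20


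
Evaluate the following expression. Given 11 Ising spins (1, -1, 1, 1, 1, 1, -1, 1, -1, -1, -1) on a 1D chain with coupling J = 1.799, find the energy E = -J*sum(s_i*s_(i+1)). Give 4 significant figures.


Step 1: Nearest-neighbor products: -1, -1, 1, 1, 1, -1, -1, -1, 1, 1
Step 2: Sum of products = 0
Step 3: E = -1.799 * 0 = 0

0


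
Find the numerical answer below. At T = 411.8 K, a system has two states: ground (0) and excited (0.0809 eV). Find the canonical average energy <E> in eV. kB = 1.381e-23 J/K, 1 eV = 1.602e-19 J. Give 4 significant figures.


Step 1: beta*E = 0.0809*1.602e-19/(1.381e-23*411.8) = 2.279
Step 2: exp(-beta*E) = 0.1024
Step 3: <E> = 0.0809*0.1024/(1+0.1024) = 0.007514 eV

0.007514


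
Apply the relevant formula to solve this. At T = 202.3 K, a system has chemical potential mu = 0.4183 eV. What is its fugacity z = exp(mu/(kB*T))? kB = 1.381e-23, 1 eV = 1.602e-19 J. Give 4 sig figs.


Step 1: Convert mu to Joules: 0.4183*1.602e-19 = 6.701e-20 J
Step 2: kB*T = 1.381e-23*202.3 = 2.794e-21 J
Step 3: mu/(kB*T) = 23.99
Step 4: z = exp(23.99) = 2.613e+10

2.613e+10


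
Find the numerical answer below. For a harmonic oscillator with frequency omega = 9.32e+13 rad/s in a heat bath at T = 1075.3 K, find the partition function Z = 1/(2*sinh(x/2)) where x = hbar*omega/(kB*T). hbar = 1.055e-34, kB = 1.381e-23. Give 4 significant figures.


Step 1: Compute x = hbar*omega/(kB*T) = 1.055e-34*9.32e+13/(1.381e-23*1075.3) = 0.6621
Step 2: x/2 = 0.3311
Step 3: sinh(x/2) = 0.3371
Step 4: Z = 1/(2*0.3371) = 1.483

1.483


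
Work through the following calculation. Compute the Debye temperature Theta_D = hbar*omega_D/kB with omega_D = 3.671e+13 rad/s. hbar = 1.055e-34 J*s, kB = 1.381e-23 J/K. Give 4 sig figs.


Step 1: hbar*omega_D = 1.055e-34 * 3.671e+13 = 3.873e-21 J
Step 2: Theta_D = 3.873e-21 / 1.381e-23
Step 3: Theta_D = 280.4 K

280.4


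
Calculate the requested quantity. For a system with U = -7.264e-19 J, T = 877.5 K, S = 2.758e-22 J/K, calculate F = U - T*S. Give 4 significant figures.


Step 1: T*S = 877.5 * 2.758e-22 = 2.42e-19 J
Step 2: F = U - T*S = -7.264e-19 - 2.42e-19
Step 3: F = -9.684e-19 J

-9.684e-19


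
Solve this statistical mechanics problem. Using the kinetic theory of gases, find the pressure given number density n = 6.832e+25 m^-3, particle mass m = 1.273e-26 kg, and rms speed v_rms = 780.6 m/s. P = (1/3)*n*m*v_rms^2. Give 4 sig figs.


Step 1: v_rms^2 = 780.6^2 = 6.093e+05
Step 2: n*m = 6.832e+25*1.273e-26 = 0.8697
Step 3: P = (1/3)*0.8697*6.093e+05 = 1.766e+05 Pa

1.766e+05


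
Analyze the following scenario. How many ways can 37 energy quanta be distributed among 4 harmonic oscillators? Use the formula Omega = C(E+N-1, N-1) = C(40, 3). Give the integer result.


Step 1: Use binomial coefficient C(40, 3)
Step 2: Numerator = 40! / 37!
Step 3: Denominator = 3!
Step 4: Omega = 9880

9880


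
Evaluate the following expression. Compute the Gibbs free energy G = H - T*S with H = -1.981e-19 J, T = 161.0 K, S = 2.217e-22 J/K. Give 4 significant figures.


Step 1: T*S = 161.0 * 2.217e-22 = 3.569e-20 J
Step 2: G = H - T*S = -1.981e-19 - 3.569e-20
Step 3: G = -2.338e-19 J

-2.338e-19


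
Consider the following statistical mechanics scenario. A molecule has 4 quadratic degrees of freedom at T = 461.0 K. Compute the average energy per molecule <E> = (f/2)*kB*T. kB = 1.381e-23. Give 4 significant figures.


Step 1: f/2 = 4/2 = 2
Step 2: kB*T = 1.381e-23 * 461.0 = 6.366e-21
Step 3: <E> = 2 * 6.366e-21 = 1.273e-20 J

1.273e-20


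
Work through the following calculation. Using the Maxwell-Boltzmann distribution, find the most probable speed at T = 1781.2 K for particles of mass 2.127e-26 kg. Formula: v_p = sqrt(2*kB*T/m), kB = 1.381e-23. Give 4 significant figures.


Step 1: Numerator = 2*kB*T = 2*1.381e-23*1781.2 = 4.92e-20
Step 2: Ratio = 4.92e-20 / 2.127e-26 = 2.313e+06
Step 3: v_p = sqrt(2.313e+06) = 1521 m/s

1521


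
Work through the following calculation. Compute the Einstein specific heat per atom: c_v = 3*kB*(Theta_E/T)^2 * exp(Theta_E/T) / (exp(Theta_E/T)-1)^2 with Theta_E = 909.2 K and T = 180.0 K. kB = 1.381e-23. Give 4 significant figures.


Step 1: x = Theta_E/T = 909.2/180.0 = 5.051
Step 2: x^2 = 25.51
Step 3: exp(x) = 156.2
Step 4: c_v = 3*1.381e-23*25.51*156.2/(156.2-1)^2 = 6.855e-24

6.855e-24


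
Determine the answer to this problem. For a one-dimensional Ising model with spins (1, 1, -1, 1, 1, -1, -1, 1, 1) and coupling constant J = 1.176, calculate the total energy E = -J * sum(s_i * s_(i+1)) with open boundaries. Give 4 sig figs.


Step 1: Nearest-neighbor products: 1, -1, -1, 1, -1, 1, -1, 1
Step 2: Sum of products = 0
Step 3: E = -1.176 * 0 = 0

0


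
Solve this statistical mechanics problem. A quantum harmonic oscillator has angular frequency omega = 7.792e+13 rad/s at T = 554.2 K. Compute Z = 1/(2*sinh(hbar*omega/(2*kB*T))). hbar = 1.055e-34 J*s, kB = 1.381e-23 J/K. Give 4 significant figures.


Step 1: Compute x = hbar*omega/(kB*T) = 1.055e-34*7.792e+13/(1.381e-23*554.2) = 1.074
Step 2: x/2 = 0.537
Step 3: sinh(x/2) = 0.5632
Step 4: Z = 1/(2*0.5632) = 0.8877

0.8877


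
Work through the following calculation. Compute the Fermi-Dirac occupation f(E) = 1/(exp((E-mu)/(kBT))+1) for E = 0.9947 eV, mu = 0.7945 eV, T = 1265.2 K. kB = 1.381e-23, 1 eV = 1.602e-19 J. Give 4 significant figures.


Step 1: (E - mu) = 0.9947 - 0.7945 = 0.2002 eV
Step 2: Convert: (E-mu)*eV = 3.207e-20 J
Step 3: x = (E-mu)*eV/(kB*T) = 1.836
Step 4: f = 1/(exp(1.836)+1) = 0.1376

0.1376


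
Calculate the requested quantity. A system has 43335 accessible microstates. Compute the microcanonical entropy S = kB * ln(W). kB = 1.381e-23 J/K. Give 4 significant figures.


Step 1: ln(W) = ln(43335) = 10.68
Step 2: S = kB * ln(W) = 1.381e-23 * 10.68
Step 3: S = 1.474e-22 J/K

1.474e-22


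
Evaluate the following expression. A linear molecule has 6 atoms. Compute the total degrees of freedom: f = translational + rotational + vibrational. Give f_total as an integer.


Step 1: Translational DOF = 3
Step 2: Rotational DOF (linear) = 2
Step 3: Vibrational DOF = 3*6 - 5 = 13
Step 4: Total = 3 + 2 + 13 = 18

18


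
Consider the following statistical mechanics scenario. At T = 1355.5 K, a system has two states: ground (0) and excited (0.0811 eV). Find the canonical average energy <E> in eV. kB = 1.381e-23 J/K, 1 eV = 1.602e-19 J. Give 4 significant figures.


Step 1: beta*E = 0.0811*1.602e-19/(1.381e-23*1355.5) = 0.694
Step 2: exp(-beta*E) = 0.4995
Step 3: <E> = 0.0811*0.4995/(1+0.4995) = 0.02702 eV

0.02702


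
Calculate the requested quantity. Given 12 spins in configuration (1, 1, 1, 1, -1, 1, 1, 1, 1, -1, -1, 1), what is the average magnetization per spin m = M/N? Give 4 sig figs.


Step 1: Count up spins (+1): 9, down spins (-1): 3
Step 2: Total magnetization M = 9 - 3 = 6
Step 3: m = M/N = 6/12 = 0.5

0.5


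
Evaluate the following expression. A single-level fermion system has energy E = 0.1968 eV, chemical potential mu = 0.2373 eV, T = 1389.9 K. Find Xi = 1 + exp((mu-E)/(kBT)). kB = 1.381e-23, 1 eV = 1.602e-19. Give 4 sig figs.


Step 1: (mu - E) = 0.2373 - 0.1968 = 0.0405 eV
Step 2: x = (mu-E)*eV/(kB*T) = 0.0405*1.602e-19/(1.381e-23*1389.9) = 0.338
Step 3: exp(x) = 1.402
Step 4: Xi = 1 + 1.402 = 2.402

2.402


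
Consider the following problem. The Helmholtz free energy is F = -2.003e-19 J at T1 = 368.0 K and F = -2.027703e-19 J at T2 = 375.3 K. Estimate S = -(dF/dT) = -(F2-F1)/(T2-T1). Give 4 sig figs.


Step 1: dF = F2 - F1 = -2.027703e-19 - (-2.003e-19) = -2.4703e-21 J
Step 2: dT = T2 - T1 = 375.3 - 368.0 = 7.3 K
Step 3: S = -dF/dT = -(-2.4703e-21)/7.3 = 3.384e-22 J/K

3.384e-22


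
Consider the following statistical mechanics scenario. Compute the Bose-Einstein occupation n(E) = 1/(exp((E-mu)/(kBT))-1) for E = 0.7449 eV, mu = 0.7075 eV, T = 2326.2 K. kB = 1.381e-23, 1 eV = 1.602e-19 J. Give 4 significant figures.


Step 1: (E - mu) = 0.0374 eV
Step 2: x = (E-mu)*eV/(kB*T) = 0.0374*1.602e-19/(1.381e-23*2326.2) = 0.1865
Step 3: exp(x) = 1.205
Step 4: n = 1/(exp(x)-1) = 4.877

4.877


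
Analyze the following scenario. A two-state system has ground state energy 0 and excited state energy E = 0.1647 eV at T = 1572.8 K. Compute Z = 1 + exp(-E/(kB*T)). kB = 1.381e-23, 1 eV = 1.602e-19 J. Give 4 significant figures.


Step 1: Compute beta*E = E*eV/(kB*T) = 0.1647*1.602e-19/(1.381e-23*1572.8) = 1.215
Step 2: exp(-beta*E) = exp(-1.215) = 0.2968
Step 3: Z = 1 + 0.2968 = 1.297

1.297


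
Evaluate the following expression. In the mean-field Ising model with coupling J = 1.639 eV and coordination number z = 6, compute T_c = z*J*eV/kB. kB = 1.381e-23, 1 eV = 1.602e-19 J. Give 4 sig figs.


Step 1: z*J = 6*1.639 = 9.834 eV
Step 2: Convert to Joules: 9.834*1.602e-19 = 1.575e-18 J
Step 3: T_c = 1.575e-18 / 1.381e-23 = 1.141e+05 K

1.141e+05


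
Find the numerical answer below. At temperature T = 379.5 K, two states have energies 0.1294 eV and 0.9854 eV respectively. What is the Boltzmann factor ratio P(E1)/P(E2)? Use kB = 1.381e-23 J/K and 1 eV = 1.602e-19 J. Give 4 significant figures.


Step 1: Compute energy difference dE = E1 - E2 = 0.1294 - 0.9854 = -0.856 eV
Step 2: Convert to Joules: dE_J = -0.856 * 1.602e-19 = -1.371e-19 J
Step 3: Compute exponent = -dE_J / (kB * T) = -(-1.371e-19) / (1.381e-23 * 379.5) = 26.17
Step 4: P(E1)/P(E2) = exp(26.17) = 2.31e+11

2.31e+11


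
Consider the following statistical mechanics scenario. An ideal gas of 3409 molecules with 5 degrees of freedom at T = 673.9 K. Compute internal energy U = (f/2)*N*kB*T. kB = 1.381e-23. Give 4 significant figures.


Step 1: f/2 = 5/2 = 2.5
Step 2: N*kB*T = 3409*1.381e-23*673.9 = 3.173e-17
Step 3: U = 2.5 * 3.173e-17 = 7.932e-17 J

7.932e-17
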